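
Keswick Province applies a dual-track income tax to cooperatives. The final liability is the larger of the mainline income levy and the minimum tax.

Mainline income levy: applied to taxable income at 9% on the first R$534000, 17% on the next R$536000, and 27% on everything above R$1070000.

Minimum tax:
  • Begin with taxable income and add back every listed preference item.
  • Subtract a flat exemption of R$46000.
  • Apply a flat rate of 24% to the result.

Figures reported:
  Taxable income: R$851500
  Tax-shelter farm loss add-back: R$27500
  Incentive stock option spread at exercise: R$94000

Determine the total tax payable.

R$222480

Mainline income levy:
  R$534000 × 9% = R$48060
  R$317500 × 17% = R$53975
  → R$102035

Minimum tax:
  Adjusted income: R$851500 + R$27500 + R$94000 = R$973000
  Less exemption R$46000 → base R$927000
  R$927000 × 24% = R$222480

R$222480 > R$102035, so the minimum tax is the binding amount.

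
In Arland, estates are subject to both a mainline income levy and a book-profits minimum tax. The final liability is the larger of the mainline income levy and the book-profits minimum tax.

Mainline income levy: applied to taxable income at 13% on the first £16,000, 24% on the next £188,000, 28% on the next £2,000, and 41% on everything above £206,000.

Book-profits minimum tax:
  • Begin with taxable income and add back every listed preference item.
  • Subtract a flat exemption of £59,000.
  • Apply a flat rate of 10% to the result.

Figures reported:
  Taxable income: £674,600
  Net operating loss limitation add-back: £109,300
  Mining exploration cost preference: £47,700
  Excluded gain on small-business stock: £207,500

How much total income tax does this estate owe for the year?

£239,886

Mainline income levy:
  £16,000 × 13% = £2,080
  £188,000 × 24% = £45,120
  £2,000 × 28% = £560
  £468,600 × 41% = £192,126
  → £239,886

Book-profits minimum tax:
  Adjusted income: £674,600 + £109,300 + £47,700 + £207,500 = £1,039,100
  Less exemption £59,000 → base £980,100
  £980,100 × 10% = £98,010

£239,886 > £98,010, so the mainline income levy governs.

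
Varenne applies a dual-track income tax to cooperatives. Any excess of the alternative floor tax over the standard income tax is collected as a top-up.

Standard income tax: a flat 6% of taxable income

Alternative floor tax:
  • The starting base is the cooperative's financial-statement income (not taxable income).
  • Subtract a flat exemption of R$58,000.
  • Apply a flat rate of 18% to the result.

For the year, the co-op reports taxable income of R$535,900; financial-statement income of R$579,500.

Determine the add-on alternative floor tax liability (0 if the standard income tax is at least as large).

Standard income tax:
  R$535,900 × 6% = R$32,154

Alternative floor tax:
  Base (financial-statement income): R$579,500
  Less exemption R$58,000 → base R$521,500
  R$521,500 × 18% = R$93,870

Excess of alternative floor tax over standard income tax: R$93,870 − R$32,154 = R$61,716.

R$61,716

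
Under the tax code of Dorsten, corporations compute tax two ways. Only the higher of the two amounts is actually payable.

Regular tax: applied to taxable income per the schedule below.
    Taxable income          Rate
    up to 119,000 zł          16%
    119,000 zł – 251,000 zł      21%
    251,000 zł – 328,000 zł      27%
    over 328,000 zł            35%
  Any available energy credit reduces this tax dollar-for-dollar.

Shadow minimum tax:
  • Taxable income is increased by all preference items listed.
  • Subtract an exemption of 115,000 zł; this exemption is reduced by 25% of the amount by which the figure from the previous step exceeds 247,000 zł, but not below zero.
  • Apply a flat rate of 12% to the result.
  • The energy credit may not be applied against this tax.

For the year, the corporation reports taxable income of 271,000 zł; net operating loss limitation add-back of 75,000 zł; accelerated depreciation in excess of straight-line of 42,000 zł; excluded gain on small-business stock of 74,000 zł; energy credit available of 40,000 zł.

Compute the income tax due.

48,090 zł

Shadow minimum tax:
  Adjusted income: 271,000 zł + 75,000 zł + 42,000 zł + 74,000 zł = 462,000 zł
  Exemption: 115,000 zł − 25% × (462,000 zł − 247,000 zł) = 115,000 zł − 53,750 zł = 61,250 zł
  Base: 462,000 zł − 61,250 zł = 400,750 zł
  400,750 zł × 12% = 48,090 zł

Regular tax:
  119,000 zł × 16% = 19,040 zł
  132,000 zł × 21% = 27,720 zł
  20,000 zł × 27% = 5,400 zł
  → 52,160 zł
  Less energy credit 40,000 zł → 12,160 zł

48,090 zł > 12,160 zł, so the shadow minimum tax is the binding amount.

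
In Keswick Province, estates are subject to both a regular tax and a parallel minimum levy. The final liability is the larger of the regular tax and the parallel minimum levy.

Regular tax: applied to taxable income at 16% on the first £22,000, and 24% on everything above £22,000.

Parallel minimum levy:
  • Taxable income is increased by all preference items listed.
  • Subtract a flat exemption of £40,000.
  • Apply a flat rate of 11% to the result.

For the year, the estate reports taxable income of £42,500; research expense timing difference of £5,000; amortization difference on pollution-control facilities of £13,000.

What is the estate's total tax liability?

Parallel minimum levy:
  Adjusted income: £42,500 + £5,000 + £13,000 = £60,500
  Less exemption £40,000 → base £20,500
  £20,500 × 11% = £2,255

Regular tax:
  £22,000 × 16% = £3,520
  £20,500 × 24% = £4,920
  → £8,440

£8,440 > £2,255, so the regular tax governs.

£8,440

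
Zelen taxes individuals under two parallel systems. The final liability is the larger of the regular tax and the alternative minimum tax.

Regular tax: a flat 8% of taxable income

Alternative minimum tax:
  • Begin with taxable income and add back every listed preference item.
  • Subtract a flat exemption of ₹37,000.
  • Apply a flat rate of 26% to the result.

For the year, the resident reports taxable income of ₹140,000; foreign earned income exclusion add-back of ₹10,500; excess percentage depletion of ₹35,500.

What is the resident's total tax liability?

₹38,740

Regular tax:
  ₹140,000 × 8% = ₹11,200

Alternative minimum tax:
  Adjusted income: ₹140,000 + ₹10,500 + ₹35,500 = ₹186,000
  Less exemption ₹37,000 → base ₹149,000
  ₹149,000 × 26% = ₹38,740

₹38,740 > ₹11,200, so the alternative minimum tax is the binding amount.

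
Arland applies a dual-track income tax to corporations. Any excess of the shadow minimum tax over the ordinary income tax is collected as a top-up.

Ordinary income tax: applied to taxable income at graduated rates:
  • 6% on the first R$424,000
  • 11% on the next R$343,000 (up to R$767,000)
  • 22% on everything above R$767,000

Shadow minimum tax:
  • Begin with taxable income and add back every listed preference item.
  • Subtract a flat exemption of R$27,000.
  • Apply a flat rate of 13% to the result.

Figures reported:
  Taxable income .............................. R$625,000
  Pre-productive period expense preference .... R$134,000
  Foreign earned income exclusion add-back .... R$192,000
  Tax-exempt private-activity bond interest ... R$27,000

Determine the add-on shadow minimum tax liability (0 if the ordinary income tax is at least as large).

Ordinary income tax:
  R$424,000 × 6% = R$25,440
  R$201,000 × 11% = R$22,110
  → R$47,550

Shadow minimum tax:
  Adjusted income: R$625,000 + R$134,000 + R$192,000 + R$27,000 = R$978,000
  Less exemption R$27,000 → base R$951,000
  R$951,000 × 13% = R$123,630

Excess of shadow minimum tax over ordinary income tax: R$123,630 − R$47,550 = R$76,080.

R$76,080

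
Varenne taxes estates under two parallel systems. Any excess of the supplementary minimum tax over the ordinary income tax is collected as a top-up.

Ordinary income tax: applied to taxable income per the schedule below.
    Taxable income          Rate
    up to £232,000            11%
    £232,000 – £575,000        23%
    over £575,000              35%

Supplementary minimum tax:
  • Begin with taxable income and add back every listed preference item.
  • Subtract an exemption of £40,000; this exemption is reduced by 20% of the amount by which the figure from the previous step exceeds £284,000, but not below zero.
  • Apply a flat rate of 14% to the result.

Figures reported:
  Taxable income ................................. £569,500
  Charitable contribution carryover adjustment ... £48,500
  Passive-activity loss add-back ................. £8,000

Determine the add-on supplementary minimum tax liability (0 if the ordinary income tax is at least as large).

Supplementary minimum tax:
  Adjusted income: £569,500 + £48,500 + £8,000 = £626,000
  Exemption: 20% × (£626,000 − £284,000) = £68,400 ≥ £40,000, so the exemption is fully phased out
  Base: £626,000 − £0 = £626,000
  £626,000 × 14% = £87,640

Ordinary income tax:
  £232,000 × 11% = £25,520
  £337,500 × 23% = £77,625
  → £103,145

£87,640 ≤ £103,145, so no add-on is due.

£0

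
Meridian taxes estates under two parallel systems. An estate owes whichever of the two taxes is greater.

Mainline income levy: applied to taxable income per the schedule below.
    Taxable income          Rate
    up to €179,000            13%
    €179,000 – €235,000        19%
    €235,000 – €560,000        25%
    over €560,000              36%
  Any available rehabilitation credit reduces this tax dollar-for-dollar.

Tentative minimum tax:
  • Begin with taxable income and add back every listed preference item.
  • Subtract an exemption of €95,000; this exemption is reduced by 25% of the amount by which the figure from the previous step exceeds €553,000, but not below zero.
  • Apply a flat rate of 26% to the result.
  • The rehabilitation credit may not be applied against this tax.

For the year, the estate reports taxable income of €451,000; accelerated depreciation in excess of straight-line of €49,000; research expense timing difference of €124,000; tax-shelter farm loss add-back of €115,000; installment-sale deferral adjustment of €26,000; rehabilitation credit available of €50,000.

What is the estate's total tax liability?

Tentative minimum tax:
  Adjusted income: €451,000 + €49,000 + €124,000 + €115,000 + €26,000 = €765,000
  Exemption: €95,000 − 25% × (€765,000 − €553,000) = €95,000 − €53,000 = €42,000
  Base: €765,000 − €42,000 = €723,000
  €723,000 × 26% = €187,980

Mainline income levy:
  €179,000 × 13% = €23,270
  €56,000 × 19% = €10,640
  €216,000 × 25% = €54,000
  → €87,910
  Less rehabilitation credit €50,000 → €37,910

€187,980 > €37,910, so the tentative minimum tax is the binding amount.

€187,980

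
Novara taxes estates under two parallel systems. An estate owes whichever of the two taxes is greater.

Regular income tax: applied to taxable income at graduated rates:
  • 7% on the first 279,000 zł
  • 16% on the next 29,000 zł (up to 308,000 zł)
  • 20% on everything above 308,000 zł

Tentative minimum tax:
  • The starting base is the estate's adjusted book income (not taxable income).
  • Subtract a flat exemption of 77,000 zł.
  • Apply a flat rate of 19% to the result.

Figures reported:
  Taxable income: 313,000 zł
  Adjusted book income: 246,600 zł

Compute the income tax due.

32,224 zł

Regular income tax:
  279,000 zł × 7% = 19,530 zł
  29,000 zł × 16% = 4,640 zł
  5,000 zł × 20% = 1,000 zł
  → 25,170 zł

Tentative minimum tax:
  Base (adjusted book income): 246,600 zł
  Less exemption 77,000 zł → base 169,600 zł
  169,600 zł × 19% = 32,224 zł

32,224 zł > 25,170 zł, so the tentative minimum tax is the binding amount.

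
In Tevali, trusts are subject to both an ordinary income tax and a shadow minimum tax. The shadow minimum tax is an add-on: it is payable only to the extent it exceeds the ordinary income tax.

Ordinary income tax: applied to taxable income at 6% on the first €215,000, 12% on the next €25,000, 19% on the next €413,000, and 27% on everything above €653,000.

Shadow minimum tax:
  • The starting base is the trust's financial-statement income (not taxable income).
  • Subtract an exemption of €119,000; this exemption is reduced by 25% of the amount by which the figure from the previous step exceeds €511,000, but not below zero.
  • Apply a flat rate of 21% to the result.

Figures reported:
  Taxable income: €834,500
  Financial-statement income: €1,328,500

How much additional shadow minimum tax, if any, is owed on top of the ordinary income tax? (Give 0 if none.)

Ordinary income tax:
  €215,000 × 6% = €12,900
  €25,000 × 12% = €3,000
  €413,000 × 19% = €78,470
  €181,500 × 27% = €49,005
  → €143,375

Shadow minimum tax:
  Base (financial-statement income): €1,328,500
  Exemption: 25% × (€1,328,500 − €511,000) = €204,375 ≥ €119,000, so the exemption is fully phased out
  Base: €1,328,500 − €0 = €1,328,500
  €1,328,500 × 21% = €278,985

Excess of shadow minimum tax over ordinary income tax: €278,985 − €143,375 = €135,610.

€135,610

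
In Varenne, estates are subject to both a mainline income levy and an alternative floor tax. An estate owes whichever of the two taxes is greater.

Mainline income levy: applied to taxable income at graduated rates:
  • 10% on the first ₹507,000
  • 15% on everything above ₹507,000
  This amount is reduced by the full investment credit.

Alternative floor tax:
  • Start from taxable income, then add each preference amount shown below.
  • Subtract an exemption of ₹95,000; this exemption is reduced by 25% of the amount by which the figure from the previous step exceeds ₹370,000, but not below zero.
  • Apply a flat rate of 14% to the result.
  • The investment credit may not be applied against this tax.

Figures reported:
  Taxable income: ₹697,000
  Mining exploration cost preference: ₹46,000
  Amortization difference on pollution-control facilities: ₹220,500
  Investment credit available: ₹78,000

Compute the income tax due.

₹134,890

Mainline income levy:
  ₹507,000 × 10% = ₹50,700
  ₹190,000 × 15% = ₹28,500
  → ₹79,200
  Less investment credit ₹78,000 → ₹1,200

Alternative floor tax:
  Adjusted income: ₹697,000 + ₹46,000 + ₹220,500 = ₹963,500
  Exemption: 25% × (₹963,500 − ₹370,000) = ₹148,375 ≥ ₹95,000, so the exemption is fully phased out
  Base: ₹963,500 − ₹0 = ₹963,500
  ₹963,500 × 14% = ₹134,890

₹134,890 > ₹1,200, so the alternative floor tax is the binding amount.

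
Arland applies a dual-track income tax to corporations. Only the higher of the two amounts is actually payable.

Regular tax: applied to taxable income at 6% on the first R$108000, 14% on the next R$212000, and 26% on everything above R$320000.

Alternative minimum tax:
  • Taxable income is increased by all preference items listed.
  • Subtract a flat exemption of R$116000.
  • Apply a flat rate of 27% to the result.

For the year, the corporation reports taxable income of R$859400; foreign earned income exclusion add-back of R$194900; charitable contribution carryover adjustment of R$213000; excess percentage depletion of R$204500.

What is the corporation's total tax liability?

R$366066

Regular tax:
  R$108000 × 6% = R$6480
  R$212000 × 14% = R$29680
  R$539400 × 26% = R$140244
  → R$176404

Alternative minimum tax:
  Adjusted income: R$859400 + R$194900 + R$213000 + R$204500 = R$1471800
  Less exemption R$116000 → base R$1355800
  R$1355800 × 27% = R$366066

R$366066 > R$176404, so the alternative minimum tax is the binding amount.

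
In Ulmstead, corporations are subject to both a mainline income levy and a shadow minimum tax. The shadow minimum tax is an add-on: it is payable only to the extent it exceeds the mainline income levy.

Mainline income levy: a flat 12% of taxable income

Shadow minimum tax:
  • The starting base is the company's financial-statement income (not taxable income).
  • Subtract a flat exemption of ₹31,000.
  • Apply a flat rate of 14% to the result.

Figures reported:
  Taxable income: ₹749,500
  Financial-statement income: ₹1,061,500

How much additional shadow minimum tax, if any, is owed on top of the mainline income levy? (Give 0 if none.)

₹54,330

Mainline income levy:
  ₹749,500 × 12% = ₹89,940

Shadow minimum tax:
  Base (financial-statement income): ₹1,061,500
  Less exemption ₹31,000 → base ₹1,030,500
  ₹1,030,500 × 14% = ₹144,270

Excess of shadow minimum tax over mainline income levy: ₹144,270 − ₹89,940 = ₹54,330.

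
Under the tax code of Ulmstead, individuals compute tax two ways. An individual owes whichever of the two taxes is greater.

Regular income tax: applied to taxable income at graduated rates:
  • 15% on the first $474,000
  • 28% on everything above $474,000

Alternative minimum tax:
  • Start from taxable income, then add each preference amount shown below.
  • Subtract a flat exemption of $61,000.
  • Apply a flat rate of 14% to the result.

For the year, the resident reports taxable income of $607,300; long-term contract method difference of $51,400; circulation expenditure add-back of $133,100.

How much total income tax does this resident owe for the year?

Regular income tax:
  $474,000 × 15% = $71,100
  $133,300 × 28% = $37,324
  → $108,424

Alternative minimum tax:
  Adjusted income: $607,300 + $51,400 + $133,100 = $791,800
  Less exemption $61,000 → base $730,800
  $730,800 × 14% = $102,312

$108,424 > $102,312, so the regular income tax governs.

$108,424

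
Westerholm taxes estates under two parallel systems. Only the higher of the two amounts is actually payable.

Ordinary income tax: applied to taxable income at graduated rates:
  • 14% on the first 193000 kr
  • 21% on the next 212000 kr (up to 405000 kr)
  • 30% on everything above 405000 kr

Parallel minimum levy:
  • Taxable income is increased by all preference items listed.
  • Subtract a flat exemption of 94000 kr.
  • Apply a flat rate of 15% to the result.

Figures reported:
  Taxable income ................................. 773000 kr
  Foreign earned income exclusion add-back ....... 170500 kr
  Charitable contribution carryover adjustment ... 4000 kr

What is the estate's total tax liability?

181940 kr

Ordinary income tax:
  193000 kr × 14% = 27020 kr
  212000 kr × 21% = 44520 kr
  368000 kr × 30% = 110400 kr
  → 181940 kr

Parallel minimum levy:
  Adjusted income: 773000 kr + 170500 kr + 4000 kr = 947500 kr
  Less exemption 94000 kr → base 853500 kr
  853500 kr × 15% = 128025 kr

181940 kr > 128025 kr, so the ordinary income tax governs.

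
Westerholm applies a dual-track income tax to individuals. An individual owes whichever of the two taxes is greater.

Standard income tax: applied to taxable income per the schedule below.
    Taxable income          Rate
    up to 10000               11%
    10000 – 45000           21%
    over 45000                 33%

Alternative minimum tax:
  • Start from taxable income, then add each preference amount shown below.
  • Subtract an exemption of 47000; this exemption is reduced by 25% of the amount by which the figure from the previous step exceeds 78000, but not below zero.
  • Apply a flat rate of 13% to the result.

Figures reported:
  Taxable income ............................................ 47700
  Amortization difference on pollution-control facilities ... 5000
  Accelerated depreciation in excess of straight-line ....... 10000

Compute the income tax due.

Alternative minimum tax:
  Adjusted income: 47700 + 5000 + 10000 = 62700
  Exemption: 62700 ≤ 78000, so full 47000 applies
  Base: 62700 − 47000 = 15700
  15700 × 13% = 2041

Standard income tax:
  10000 × 11% = 1100
  35000 × 21% = 7350
  2700 × 33% = 891
  → 9341

9341 > 2041, so the standard income tax governs.

9341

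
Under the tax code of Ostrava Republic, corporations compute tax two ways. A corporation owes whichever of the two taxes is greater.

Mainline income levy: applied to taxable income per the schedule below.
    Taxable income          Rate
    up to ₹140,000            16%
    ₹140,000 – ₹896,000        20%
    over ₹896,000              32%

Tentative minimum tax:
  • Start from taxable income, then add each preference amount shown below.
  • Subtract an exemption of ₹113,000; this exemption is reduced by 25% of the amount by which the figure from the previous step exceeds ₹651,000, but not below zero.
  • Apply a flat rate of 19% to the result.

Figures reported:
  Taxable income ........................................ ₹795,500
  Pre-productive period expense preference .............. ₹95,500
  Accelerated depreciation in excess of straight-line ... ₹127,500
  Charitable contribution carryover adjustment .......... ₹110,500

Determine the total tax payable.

₹214,510

Mainline income levy:
  ₹140,000 × 16% = ₹22,400
  ₹655,500 × 20% = ₹131,100
  → ₹153,500

Tentative minimum tax:
  Adjusted income: ₹795,500 + ₹95,500 + ₹127,500 + ₹110,500 = ₹1,129,000
  Exemption: 25% × (₹1,129,000 − ₹651,000) = ₹119,500 ≥ ₹113,000, so the exemption is fully phased out
  Base: ₹1,129,000 − ₹0 = ₹1,129,000
  ₹1,129,000 × 19% = ₹214,510

₹214,510 > ₹153,500, so the tentative minimum tax is the binding amount.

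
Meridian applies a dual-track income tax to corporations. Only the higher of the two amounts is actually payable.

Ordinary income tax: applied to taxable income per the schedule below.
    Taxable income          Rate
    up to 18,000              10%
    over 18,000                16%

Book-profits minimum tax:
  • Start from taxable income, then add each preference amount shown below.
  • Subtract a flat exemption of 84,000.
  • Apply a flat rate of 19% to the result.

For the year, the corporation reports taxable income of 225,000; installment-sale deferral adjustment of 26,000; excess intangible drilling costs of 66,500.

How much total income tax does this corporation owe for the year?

Book-profits minimum tax:
  Adjusted income: 225,000 + 26,000 + 66,500 = 317,500
  Less exemption 84,000 → base 233,500
  233,500 × 19% = 44,365

Ordinary income tax:
  18,000 × 10% = 1,800
  207,000 × 16% = 33,120
  → 34,920

44,365 > 34,920, so the book-profits minimum tax is the binding amount.

44,365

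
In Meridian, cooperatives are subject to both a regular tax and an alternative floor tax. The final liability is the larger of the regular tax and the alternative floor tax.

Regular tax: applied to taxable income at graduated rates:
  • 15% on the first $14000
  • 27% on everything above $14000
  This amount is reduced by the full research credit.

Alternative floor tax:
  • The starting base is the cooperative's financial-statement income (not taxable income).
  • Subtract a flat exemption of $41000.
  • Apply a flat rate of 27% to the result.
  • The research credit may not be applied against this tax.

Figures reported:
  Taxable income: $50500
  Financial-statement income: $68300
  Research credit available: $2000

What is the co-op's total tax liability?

$9955

Alternative floor tax:
  Base (financial-statement income): $68300
  Less exemption $41000 → base $27300
  $27300 × 27% = $7371

Regular tax:
  $14000 × 15% = $2100
  $36500 × 27% = $9855
  → $11955
  Less research credit $2000 → $9955

$9955 > $7371, so the regular tax governs.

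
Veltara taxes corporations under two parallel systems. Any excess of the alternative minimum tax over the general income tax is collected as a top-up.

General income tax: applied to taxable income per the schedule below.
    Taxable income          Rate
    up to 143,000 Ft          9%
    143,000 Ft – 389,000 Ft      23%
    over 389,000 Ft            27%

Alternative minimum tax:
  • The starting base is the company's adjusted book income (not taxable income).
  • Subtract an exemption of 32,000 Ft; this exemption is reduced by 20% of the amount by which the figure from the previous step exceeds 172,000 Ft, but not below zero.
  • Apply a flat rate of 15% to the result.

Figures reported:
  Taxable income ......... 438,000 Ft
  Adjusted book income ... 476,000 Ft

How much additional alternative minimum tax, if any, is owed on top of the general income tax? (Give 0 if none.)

Alternative minimum tax:
  Base (adjusted book income): 476,000 Ft
  Exemption: 20% × (476,000 Ft − 172,000 Ft) = 60,800 Ft ≥ 32,000 Ft, so the exemption is fully phased out
  Base: 476,000 Ft − 0 Ft = 476,000 Ft
  476,000 Ft × 15% = 71,400 Ft

General income tax:
  143,000 Ft × 9% = 12,870 Ft
  246,000 Ft × 23% = 56,580 Ft
  49,000 Ft × 27% = 13,230 Ft
  → 82,680 Ft

71,400 Ft ≤ 82,680 Ft, so no add-on is due.

0 Ft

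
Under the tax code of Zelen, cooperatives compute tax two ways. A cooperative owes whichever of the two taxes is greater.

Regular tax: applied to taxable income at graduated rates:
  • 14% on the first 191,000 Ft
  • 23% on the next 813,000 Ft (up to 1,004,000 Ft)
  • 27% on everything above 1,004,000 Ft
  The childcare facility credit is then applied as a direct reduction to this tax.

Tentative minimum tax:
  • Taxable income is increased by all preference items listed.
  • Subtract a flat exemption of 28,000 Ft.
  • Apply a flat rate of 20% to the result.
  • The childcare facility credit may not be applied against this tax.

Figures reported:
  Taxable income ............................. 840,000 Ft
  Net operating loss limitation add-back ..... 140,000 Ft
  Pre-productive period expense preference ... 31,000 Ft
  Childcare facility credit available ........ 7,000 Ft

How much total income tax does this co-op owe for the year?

196,600 Ft

Regular tax:
  191,000 Ft × 14% = 26,740 Ft
  649,000 Ft × 23% = 149,270 Ft
  → 176,010 Ft
  Less childcare facility credit 7,000 Ft → 169,010 Ft

Tentative minimum tax:
  Adjusted income: 840,000 Ft + 140,000 Ft + 31,000 Ft = 1,011,000 Ft
  Less exemption 28,000 Ft → base 983,000 Ft
  983,000 Ft × 20% = 196,600 Ft

196,600 Ft > 169,010 Ft, so the tentative minimum tax is the binding amount.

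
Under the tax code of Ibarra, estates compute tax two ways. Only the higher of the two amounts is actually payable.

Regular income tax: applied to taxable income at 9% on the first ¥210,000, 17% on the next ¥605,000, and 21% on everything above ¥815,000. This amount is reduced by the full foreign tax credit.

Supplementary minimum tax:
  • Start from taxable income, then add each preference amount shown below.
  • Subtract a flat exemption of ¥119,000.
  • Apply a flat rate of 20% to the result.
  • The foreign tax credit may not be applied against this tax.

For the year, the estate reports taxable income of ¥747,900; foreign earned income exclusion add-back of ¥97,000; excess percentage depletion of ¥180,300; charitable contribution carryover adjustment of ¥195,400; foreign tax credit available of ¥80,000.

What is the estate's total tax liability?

¥220,320

Supplementary minimum tax:
  Adjusted income: ¥747,900 + ¥97,000 + ¥180,300 + ¥195,400 = ¥1,220,600
  Less exemption ¥119,000 → base ¥1,101,600
  ¥1,101,600 × 20% = ¥220,320

Regular income tax:
  ¥210,000 × 9% = ¥18,900
  ¥537,900 × 17% = ¥91,443
  → ¥110,343
  Less foreign tax credit ¥80,000 → ¥30,343

¥220,320 > ¥30,343, so the supplementary minimum tax is the binding amount.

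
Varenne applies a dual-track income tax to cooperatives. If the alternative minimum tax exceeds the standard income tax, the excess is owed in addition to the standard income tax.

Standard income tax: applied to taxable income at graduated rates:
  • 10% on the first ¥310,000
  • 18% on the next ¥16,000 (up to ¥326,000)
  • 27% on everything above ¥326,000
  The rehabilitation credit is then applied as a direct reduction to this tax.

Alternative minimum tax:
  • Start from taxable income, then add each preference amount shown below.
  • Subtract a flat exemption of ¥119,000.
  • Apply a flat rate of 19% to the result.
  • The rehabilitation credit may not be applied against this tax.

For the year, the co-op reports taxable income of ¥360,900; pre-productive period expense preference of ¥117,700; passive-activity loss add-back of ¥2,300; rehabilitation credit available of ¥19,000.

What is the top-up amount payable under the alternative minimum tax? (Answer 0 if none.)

¥44,458

Alternative minimum tax:
  Adjusted income: ¥360,900 + ¥117,700 + ¥2,300 = ¥480,900
  Less exemption ¥119,000 → base ¥361,900
  ¥361,900 × 19% = ¥68,761

Standard income tax:
  ¥310,000 × 10% = ¥31,000
  ¥16,000 × 18% = ¥2,880
  ¥34,900 × 27% = ¥9,423
  → ¥43,303
  Less rehabilitation credit ¥19,000 → ¥24,303

Excess of alternative minimum tax over standard income tax: ¥68,761 − ¥24,303 = ¥44,458.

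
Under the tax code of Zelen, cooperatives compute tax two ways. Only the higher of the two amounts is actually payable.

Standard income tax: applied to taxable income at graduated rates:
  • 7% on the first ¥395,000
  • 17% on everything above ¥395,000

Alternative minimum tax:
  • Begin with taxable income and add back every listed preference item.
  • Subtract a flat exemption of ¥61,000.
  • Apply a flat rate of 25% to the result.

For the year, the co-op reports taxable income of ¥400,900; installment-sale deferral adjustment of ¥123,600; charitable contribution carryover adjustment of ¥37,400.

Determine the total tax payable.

Standard income tax:
  ¥395,000 × 7% = ¥27,650
  ¥5,900 × 17% = ¥1,003
  → ¥28,653

Alternative minimum tax:
  Adjusted income: ¥400,900 + ¥123,600 + ¥37,400 = ¥561,900
  Less exemption ¥61,000 → base ¥500,900
  ¥500,900 × 25% = ¥125,225

¥125,225 > ¥28,653, so the alternative minimum tax is the binding amount.

¥125,225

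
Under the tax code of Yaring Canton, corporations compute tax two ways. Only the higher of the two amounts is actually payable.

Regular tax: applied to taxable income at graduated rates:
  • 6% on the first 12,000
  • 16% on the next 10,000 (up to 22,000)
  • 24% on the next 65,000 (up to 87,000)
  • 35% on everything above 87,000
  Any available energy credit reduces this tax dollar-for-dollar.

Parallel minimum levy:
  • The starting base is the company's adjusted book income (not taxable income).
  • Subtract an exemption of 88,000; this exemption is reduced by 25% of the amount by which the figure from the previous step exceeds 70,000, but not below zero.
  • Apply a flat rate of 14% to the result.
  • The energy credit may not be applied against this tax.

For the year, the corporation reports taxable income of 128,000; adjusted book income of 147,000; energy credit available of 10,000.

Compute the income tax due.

22,270

Regular tax:
  12,000 × 6% = 720
  10,000 × 16% = 1,600
  65,000 × 24% = 15,600
  41,000 × 35% = 14,350
  → 32,270
  Less energy credit 10,000 → 22,270

Parallel minimum levy:
  Base (adjusted book income): 147,000
  Exemption: 88,000 − 25% × (147,000 − 70,000) = 88,000 − 19,250 = 68,750
  Base: 147,000 − 68,750 = 78,250
  78,250 × 14% = 10,955

22,270 > 10,955, so the regular tax governs.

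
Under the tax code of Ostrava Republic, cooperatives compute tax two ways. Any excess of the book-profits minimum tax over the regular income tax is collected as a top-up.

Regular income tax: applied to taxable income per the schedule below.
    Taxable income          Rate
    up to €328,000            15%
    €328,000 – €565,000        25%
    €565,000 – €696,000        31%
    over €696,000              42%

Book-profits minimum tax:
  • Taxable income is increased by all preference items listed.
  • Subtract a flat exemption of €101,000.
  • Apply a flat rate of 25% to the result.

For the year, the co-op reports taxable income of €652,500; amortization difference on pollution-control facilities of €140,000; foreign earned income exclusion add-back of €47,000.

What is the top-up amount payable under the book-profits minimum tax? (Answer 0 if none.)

€49,050

Regular income tax:
  €328,000 × 15% = €49,200
  €237,000 × 25% = €59,250
  €87,500 × 31% = €27,125
  → €135,575

Book-profits minimum tax:
  Adjusted income: €652,500 + €140,000 + €47,000 = €839,500
  Less exemption €101,000 → base €738,500
  €738,500 × 25% = €184,625

Excess of book-profits minimum tax over regular income tax: €184,625 − €135,575 = €49,050.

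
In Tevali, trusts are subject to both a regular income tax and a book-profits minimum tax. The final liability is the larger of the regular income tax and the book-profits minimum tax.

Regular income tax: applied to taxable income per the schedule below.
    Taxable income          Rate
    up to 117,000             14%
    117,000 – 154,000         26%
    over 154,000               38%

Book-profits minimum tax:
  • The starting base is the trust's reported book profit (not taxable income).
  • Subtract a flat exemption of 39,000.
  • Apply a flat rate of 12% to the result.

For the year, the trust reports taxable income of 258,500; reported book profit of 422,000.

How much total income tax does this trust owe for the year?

Regular income tax:
  117,000 × 14% = 16,380
  37,000 × 26% = 9,620
  104,500 × 38% = 39,710
  → 65,710

Book-profits minimum tax:
  Base (reported book profit): 422,000
  Less exemption 39,000 → base 383,000
  383,000 × 12% = 45,960

65,710 > 45,960, so the regular income tax governs.

65,710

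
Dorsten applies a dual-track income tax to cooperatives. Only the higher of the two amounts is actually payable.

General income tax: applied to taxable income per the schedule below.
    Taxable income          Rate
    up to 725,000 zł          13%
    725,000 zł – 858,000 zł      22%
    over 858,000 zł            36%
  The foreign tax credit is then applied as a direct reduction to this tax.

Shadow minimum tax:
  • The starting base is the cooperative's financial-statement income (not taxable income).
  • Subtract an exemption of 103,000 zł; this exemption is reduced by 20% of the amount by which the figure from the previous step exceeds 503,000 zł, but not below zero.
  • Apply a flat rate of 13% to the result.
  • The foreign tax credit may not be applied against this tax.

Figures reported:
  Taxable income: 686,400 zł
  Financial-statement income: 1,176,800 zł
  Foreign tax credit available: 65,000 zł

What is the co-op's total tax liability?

General income tax:
  686,400 zł × 13% = 89,232 zł
  Less foreign tax credit 65,000 zł → 24,232 zł

Shadow minimum tax:
  Base (financial-statement income): 1,176,800 zł
  Exemption: 20% × (1,176,800 zł − 503,000 zł) = 134,760 zł ≥ 103,000 zł, so the exemption is fully phased out
  Base: 1,176,800 zł − 0 zł = 1,176,800 zł
  1,176,800 zł × 13% = 152,984 zł

152,984 zł > 24,232 zł, so the shadow minimum tax is the binding amount.

152,984 zł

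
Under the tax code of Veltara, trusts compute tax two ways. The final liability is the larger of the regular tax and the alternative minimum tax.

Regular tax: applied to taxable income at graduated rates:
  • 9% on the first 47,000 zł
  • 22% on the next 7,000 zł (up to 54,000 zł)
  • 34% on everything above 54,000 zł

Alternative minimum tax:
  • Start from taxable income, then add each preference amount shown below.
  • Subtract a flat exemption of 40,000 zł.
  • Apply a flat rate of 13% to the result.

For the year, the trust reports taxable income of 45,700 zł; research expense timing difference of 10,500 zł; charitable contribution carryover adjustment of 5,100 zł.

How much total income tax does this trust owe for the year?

Regular tax:
  45,700 zł × 9% = 4,113 zł

Alternative minimum tax:
  Adjusted income: 45,700 zł + 10,500 zł + 5,100 zł = 61,300 zł
  Less exemption 40,000 zł → base 21,300 zł
  21,300 zł × 13% = 2,769 zł

4,113 zł > 2,769 zł, so the regular tax governs.

4,113 zł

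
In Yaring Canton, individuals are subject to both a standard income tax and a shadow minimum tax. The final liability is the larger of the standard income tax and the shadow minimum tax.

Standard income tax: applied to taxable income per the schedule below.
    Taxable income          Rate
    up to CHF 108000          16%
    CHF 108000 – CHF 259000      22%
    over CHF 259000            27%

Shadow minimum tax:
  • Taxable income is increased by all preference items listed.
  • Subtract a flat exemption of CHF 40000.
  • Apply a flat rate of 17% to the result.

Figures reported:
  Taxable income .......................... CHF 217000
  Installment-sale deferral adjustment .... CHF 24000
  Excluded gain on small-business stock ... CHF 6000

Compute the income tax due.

CHF 41260

Shadow minimum tax:
  Adjusted income: CHF 217000 + CHF 24000 + CHF 6000 = CHF 247000
  Less exemption CHF 40000 → base CHF 207000
  CHF 207000 × 17% = CHF 35190

Standard income tax:
  CHF 108000 × 16% = CHF 17280
  CHF 109000 × 22% = CHF 23980
  → CHF 41260

CHF 41260 > CHF 35190, so the standard income tax governs.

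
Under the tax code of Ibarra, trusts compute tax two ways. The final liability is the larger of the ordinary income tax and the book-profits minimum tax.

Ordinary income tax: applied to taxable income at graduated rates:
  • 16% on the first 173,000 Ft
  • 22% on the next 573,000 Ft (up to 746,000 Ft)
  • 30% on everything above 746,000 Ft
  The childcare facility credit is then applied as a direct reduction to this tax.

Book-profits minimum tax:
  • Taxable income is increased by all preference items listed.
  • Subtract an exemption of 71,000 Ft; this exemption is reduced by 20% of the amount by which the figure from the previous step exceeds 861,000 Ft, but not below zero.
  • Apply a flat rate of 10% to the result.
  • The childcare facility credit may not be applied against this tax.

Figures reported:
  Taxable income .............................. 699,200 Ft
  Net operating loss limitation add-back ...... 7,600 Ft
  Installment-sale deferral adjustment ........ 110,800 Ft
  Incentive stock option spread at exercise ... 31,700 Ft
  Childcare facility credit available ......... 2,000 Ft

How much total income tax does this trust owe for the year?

Book-profits minimum tax:
  Adjusted income: 699,200 Ft + 7,600 Ft + 110,800 Ft + 31,700 Ft = 849,300 Ft
  Exemption: 849,300 Ft ≤ 861,000 Ft, so full 71,000 Ft applies
  Base: 849,300 Ft − 71,000 Ft = 778,300 Ft
  778,300 Ft × 10% = 77,830 Ft

Ordinary income tax:
  173,000 Ft × 16% = 27,680 Ft
  526,200 Ft × 22% = 115,764 Ft
  → 143,444 Ft
  Less childcare facility credit 2,000 Ft → 141,444 Ft

141,444 Ft > 77,830 Ft, so the ordinary income tax governs.

141,444 Ft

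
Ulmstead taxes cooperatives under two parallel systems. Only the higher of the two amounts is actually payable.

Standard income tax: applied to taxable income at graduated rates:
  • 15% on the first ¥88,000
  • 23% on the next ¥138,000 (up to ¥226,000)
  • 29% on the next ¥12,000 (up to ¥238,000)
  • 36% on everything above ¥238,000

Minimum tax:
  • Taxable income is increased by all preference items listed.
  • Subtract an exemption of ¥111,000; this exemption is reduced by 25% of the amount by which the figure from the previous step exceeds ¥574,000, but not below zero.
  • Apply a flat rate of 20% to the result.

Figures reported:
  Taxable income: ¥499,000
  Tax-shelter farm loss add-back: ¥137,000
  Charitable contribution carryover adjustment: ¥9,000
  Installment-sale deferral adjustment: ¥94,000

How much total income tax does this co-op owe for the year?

Minimum tax:
  Adjusted income: ¥499,000 + ¥137,000 + ¥9,000 + ¥94,000 = ¥739,000
  Exemption: ¥111,000 − 25% × (¥739,000 − ¥574,000) = ¥111,000 − ¥41,250 = ¥69,750
  Base: ¥739,000 − ¥69,750 = ¥669,250
  ¥669,250 × 20% = ¥133,850

Standard income tax:
  ¥88,000 × 15% = ¥13,200
  ¥138,000 × 23% = ¥31,740
  ¥12,000 × 29% = ¥3,480
  ¥261,000 × 36% = ¥93,960
  → ¥142,380

¥142,380 > ¥133,850, so the standard income tax governs.

¥142,380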